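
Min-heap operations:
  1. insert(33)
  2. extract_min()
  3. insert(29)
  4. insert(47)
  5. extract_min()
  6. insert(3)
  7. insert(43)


insert(33) -> [33]
extract_min()->33, []
insert(29) -> [29]
insert(47) -> [29, 47]
extract_min()->29, [47]
insert(3) -> [3, 47]
insert(43) -> [3, 47, 43]

Final heap: [3, 47, 43]


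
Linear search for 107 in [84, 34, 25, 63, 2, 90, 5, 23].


i=0: 84!=107
i=1: 34!=107
i=2: 25!=107
i=3: 63!=107
i=4: 2!=107
i=5: 90!=107
i=6: 5!=107
i=7: 23!=107

Not found, 8 comps


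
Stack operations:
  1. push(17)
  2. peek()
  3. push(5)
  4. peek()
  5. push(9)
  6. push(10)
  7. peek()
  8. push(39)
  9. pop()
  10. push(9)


push(17) -> [17]
peek()->17
push(5) -> [17, 5]
peek()->5
push(9) -> [17, 5, 9]
push(10) -> [17, 5, 9, 10]
peek()->10
push(39) -> [17, 5, 9, 10, 39]
pop()->39, [17, 5, 9, 10]
push(9) -> [17, 5, 9, 10, 9]

Final stack: [17, 5, 9, 10, 9]


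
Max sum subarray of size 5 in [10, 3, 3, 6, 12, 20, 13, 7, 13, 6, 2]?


[0:5]: 34
[1:6]: 44
[2:7]: 54
[3:8]: 58
[4:9]: 65
[5:10]: 59
[6:11]: 41

Max: 65 at [4:9]


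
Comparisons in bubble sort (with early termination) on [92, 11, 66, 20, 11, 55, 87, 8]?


Algorithm: bubble sort (with early termination)
Input: [92, 11, 66, 20, 11, 55, 87, 8]
Sorted: [8, 11, 11, 20, 55, 66, 87, 92]

28


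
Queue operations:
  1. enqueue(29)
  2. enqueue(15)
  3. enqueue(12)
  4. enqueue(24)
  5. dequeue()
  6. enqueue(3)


enqueue(29) -> [29]
enqueue(15) -> [29, 15]
enqueue(12) -> [29, 15, 12]
enqueue(24) -> [29, 15, 12, 24]
dequeue()->29, [15, 12, 24]
enqueue(3) -> [15, 12, 24, 3]

Final queue: [15, 12, 24, 3]


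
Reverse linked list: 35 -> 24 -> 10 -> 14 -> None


Step 1: curr=35, set curr.next=prev(None) | reversed so far: 35
Step 2: curr=24, set curr.next=prev(35) | reversed so far: 24 -> 35
Step 3: curr=10, set curr.next=prev(24) | reversed so far: 10 -> 24 -> 35
Step 4: curr=14, set curr.next=prev(10) | reversed so far: 14 -> 10 -> 24 -> 35

14 -> 10 -> 24 -> 35 -> None


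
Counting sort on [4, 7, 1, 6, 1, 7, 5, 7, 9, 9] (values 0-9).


Input: [4, 7, 1, 6, 1, 7, 5, 7, 9, 9]
Counts: [0, 2, 0, 0, 1, 1, 1, 3, 0, 2]

Sorted: [1, 1, 4, 5, 6, 7, 7, 7, 9, 9]


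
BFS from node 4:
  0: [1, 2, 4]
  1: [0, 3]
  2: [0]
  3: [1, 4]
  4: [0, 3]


Visit 4, enqueue [0, 3]
Visit 0, enqueue [1, 2]
Visit 3, enqueue []
Visit 1, enqueue []
Visit 2, enqueue []

BFS order: [4, 0, 3, 1, 2]


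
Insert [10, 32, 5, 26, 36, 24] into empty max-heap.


Insert 10: [10]
Insert 32: [32, 10]
Insert 5: [32, 10, 5]
Insert 26: [32, 26, 5, 10]
Insert 36: [36, 32, 5, 10, 26]
Insert 24: [36, 32, 24, 10, 26, 5]

Final heap: [36, 32, 24, 10, 26, 5]


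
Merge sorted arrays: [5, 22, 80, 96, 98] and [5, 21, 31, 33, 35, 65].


Take 5 from A
Take 5 from B
Take 21 from B
Take 22 from A
Take 31 from B
Take 33 from B
Take 35 from B
Take 65 from B

Merged: [5, 5, 21, 22, 31, 33, 35, 65, 80, 96, 98]


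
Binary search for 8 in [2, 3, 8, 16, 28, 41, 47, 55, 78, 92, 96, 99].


Step 1: lo=0, hi=11, mid=5, val=41
Step 2: lo=0, hi=4, mid=2, val=8

Found at index 2


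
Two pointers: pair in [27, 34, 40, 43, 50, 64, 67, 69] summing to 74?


lo=0(27)+hi=7(69)=96
lo=0(27)+hi=6(67)=94
lo=0(27)+hi=5(64)=91
lo=0(27)+hi=4(50)=77
lo=0(27)+hi=3(43)=70
lo=1(34)+hi=3(43)=77
lo=1(34)+hi=2(40)=74

Yes: 34+40=74


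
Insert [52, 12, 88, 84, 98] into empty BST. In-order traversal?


Insert 52: root
Insert 12: L from 52
Insert 88: R from 52
Insert 84: R from 52 -> L from 88
Insert 98: R from 52 -> R from 88

In-order: [12, 52, 84, 88, 98]


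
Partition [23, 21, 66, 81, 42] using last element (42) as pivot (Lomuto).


Pivot: 42
  23 <= 42: advance i (no swap)
  21 <= 42: advance i (no swap)
Place pivot at 2: [23, 21, 42, 81, 66]

Partitioned: [23, 21, 42, 81, 66]


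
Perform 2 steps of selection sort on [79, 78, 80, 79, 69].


Initial: [79, 78, 80, 79, 69]
Step 1: min=69 at 4
  Swap: [69, 78, 80, 79, 79]
Step 2: min=78 at 1
  Swap: [69, 78, 80, 79, 79]

After 2 steps: [69, 78, 80, 79, 79]


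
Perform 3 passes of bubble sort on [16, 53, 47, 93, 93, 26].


Initial: [16, 53, 47, 93, 93, 26]
Pass 1: [16, 47, 53, 93, 26, 93] (2 swaps)
Pass 2: [16, 47, 53, 26, 93, 93] (1 swaps)
Pass 3: [16, 47, 26, 53, 93, 93] (1 swaps)

After 3 passes: [16, 47, 26, 53, 93, 93]


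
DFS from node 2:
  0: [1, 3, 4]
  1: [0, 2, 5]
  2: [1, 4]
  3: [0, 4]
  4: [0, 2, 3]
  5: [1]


Visit 2, push [4, 1]
Visit 1, push [5, 0]
Visit 0, push [4, 3]
Visit 3, push [4]
Visit 4, push []
Visit 5, push []

DFS order: [2, 1, 0, 3, 4, 5]


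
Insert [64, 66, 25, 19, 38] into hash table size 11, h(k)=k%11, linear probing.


Insert 64: h=9 -> slot 9
Insert 66: h=0 -> slot 0
Insert 25: h=3 -> slot 3
Insert 19: h=8 -> slot 8
Insert 38: h=5 -> slot 5

Table: [66, None, None, 25, None, 38, None, None, 19, 64, None]


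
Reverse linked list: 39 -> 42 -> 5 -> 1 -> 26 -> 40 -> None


Step 1: curr=39, set curr.next=prev(None) | reversed so far: 39
Step 2: curr=42, set curr.next=prev(39) | reversed so far: 42 -> 39
Step 3: curr=5, set curr.next=prev(42) | reversed so far: 5 -> 42 -> 39
Step 4: curr=1, set curr.next=prev(5) | reversed so far: 1 -> 5 -> 42 -> 39
Step 5: curr=26, set curr.next=prev(1) | reversed so far: 26 -> 1 -> 5 -> 42 -> 39
Step 6: curr=40, set curr.next=prev(26) | reversed so far: 40 -> 26 -> 1 -> 5 -> 42 -> 39

40 -> 26 -> 1 -> 5 -> 42 -> 39 -> None


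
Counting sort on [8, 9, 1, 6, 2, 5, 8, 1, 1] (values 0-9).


Input: [8, 9, 1, 6, 2, 5, 8, 1, 1]
Counts: [0, 3, 1, 0, 0, 1, 1, 0, 2, 1]

Sorted: [1, 1, 1, 2, 5, 6, 8, 8, 9]


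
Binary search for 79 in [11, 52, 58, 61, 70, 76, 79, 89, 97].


Step 1: lo=0, hi=8, mid=4, val=70
Step 2: lo=5, hi=8, mid=6, val=79

Found at index 6


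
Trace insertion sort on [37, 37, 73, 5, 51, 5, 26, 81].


Initial: [37, 37, 73, 5, 51, 5, 26, 81]
Insert 37: [37, 37, 73, 5, 51, 5, 26, 81]
Insert 73: [37, 37, 73, 5, 51, 5, 26, 81]
Insert 5: [5, 37, 37, 73, 51, 5, 26, 81]
Insert 51: [5, 37, 37, 51, 73, 5, 26, 81]
Insert 5: [5, 5, 37, 37, 51, 73, 26, 81]
Insert 26: [5, 5, 26, 37, 37, 51, 73, 81]
Insert 81: [5, 5, 26, 37, 37, 51, 73, 81]

Sorted: [5, 5, 26, 37, 37, 51, 73, 81]


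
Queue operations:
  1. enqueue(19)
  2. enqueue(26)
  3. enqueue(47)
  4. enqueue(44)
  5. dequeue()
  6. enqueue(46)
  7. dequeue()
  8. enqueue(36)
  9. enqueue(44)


enqueue(19) -> [19]
enqueue(26) -> [19, 26]
enqueue(47) -> [19, 26, 47]
enqueue(44) -> [19, 26, 47, 44]
dequeue()->19, [26, 47, 44]
enqueue(46) -> [26, 47, 44, 46]
dequeue()->26, [47, 44, 46]
enqueue(36) -> [47, 44, 46, 36]
enqueue(44) -> [47, 44, 46, 36, 44]

Final queue: [47, 44, 46, 36, 44]


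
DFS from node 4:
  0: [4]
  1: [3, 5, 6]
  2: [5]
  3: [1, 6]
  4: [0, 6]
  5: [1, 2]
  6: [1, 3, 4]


Visit 4, push [6, 0]
Visit 0, push []
Visit 6, push [3, 1]
Visit 1, push [5, 3]
Visit 3, push []
Visit 5, push [2]
Visit 2, push []

DFS order: [4, 0, 6, 1, 3, 5, 2]


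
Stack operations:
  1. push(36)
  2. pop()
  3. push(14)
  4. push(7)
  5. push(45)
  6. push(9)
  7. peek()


push(36) -> [36]
pop()->36, []
push(14) -> [14]
push(7) -> [14, 7]
push(45) -> [14, 7, 45]
push(9) -> [14, 7, 45, 9]
peek()->9

Final stack: [14, 7, 45, 9]


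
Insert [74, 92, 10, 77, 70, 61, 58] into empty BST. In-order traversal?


Insert 74: root
Insert 92: R from 74
Insert 10: L from 74
Insert 77: R from 74 -> L from 92
Insert 70: L from 74 -> R from 10
Insert 61: L from 74 -> R from 10 -> L from 70
Insert 58: L from 74 -> R from 10 -> L from 70 -> L from 61

In-order: [10, 58, 61, 70, 74, 77, 92]


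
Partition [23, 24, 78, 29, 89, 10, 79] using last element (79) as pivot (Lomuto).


Pivot: 79
  23 <= 79: advance i (no swap)
  24 <= 79: advance i (no swap)
  78 <= 79: advance i (no swap)
  29 <= 79: advance i (no swap)
  10 <= 79: swap -> [23, 24, 78, 29, 10, 89, 79]
Place pivot at 5: [23, 24, 78, 29, 10, 79, 89]

Partitioned: [23, 24, 78, 29, 10, 79, 89]


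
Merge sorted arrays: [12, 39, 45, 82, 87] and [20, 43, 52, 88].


Take 12 from A
Take 20 from B
Take 39 from A
Take 43 from B
Take 45 from A
Take 52 from B
Take 82 from A
Take 87 from A

Merged: [12, 20, 39, 43, 45, 52, 82, 87, 88]


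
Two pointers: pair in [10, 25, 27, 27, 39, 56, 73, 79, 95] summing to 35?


lo=0(10)+hi=8(95)=105
lo=0(10)+hi=7(79)=89
lo=0(10)+hi=6(73)=83
lo=0(10)+hi=5(56)=66
lo=0(10)+hi=4(39)=49
lo=0(10)+hi=3(27)=37
lo=0(10)+hi=2(27)=37
lo=0(10)+hi=1(25)=35

Yes: 10+25=35


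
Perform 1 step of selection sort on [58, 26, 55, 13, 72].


Initial: [58, 26, 55, 13, 72]
Step 1: min=13 at 3
  Swap: [13, 26, 55, 58, 72]

After 1 step: [13, 26, 55, 58, 72]


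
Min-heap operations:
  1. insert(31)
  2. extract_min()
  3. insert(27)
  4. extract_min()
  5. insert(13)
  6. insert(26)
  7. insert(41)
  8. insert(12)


insert(31) -> [31]
extract_min()->31, []
insert(27) -> [27]
extract_min()->27, []
insert(13) -> [13]
insert(26) -> [13, 26]
insert(41) -> [13, 26, 41]
insert(12) -> [12, 13, 41, 26]

Final heap: [12, 13, 41, 26]


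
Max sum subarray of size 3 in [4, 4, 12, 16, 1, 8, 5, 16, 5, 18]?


[0:3]: 20
[1:4]: 32
[2:5]: 29
[3:6]: 25
[4:7]: 14
[5:8]: 29
[6:9]: 26
[7:10]: 39

Max: 39 at [7:10]


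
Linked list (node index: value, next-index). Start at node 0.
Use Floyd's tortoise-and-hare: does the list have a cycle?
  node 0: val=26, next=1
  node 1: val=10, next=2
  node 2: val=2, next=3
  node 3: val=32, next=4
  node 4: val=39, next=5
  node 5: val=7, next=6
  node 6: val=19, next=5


Floyd's tortoise (slow, +1) and hare (fast, +2):
  init: slow=0, fast=0
  step 1: slow=1, fast=2
  step 2: slow=2, fast=4
  step 3: slow=3, fast=6
  step 4: slow=4, fast=6
  step 5: slow=5, fast=6
  step 6: slow=6, fast=6
  slow == fast at node 6: cycle detected

Cycle: yes


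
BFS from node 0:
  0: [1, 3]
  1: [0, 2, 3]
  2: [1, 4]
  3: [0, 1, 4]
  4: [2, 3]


Visit 0, enqueue [1, 3]
Visit 1, enqueue [2]
Visit 3, enqueue [4]
Visit 2, enqueue []
Visit 4, enqueue []

BFS order: [0, 1, 3, 2, 4]


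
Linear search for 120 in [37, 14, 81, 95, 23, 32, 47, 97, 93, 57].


i=0: 37!=120
i=1: 14!=120
i=2: 81!=120
i=3: 95!=120
i=4: 23!=120
i=5: 32!=120
i=6: 47!=120
i=7: 97!=120
i=8: 93!=120
i=9: 57!=120

Not found, 10 comps


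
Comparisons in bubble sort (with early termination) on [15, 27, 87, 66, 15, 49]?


Algorithm: bubble sort (with early termination)
Input: [15, 27, 87, 66, 15, 49]
Sorted: [15, 15, 27, 49, 66, 87]

14


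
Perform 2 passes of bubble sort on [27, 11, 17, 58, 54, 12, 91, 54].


Initial: [27, 11, 17, 58, 54, 12, 91, 54]
Pass 1: [11, 17, 27, 54, 12, 58, 54, 91] (5 swaps)
Pass 2: [11, 17, 27, 12, 54, 54, 58, 91] (2 swaps)

After 2 passes: [11, 17, 27, 12, 54, 54, 58, 91]


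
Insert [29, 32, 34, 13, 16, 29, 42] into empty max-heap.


Insert 29: [29]
Insert 32: [32, 29]
Insert 34: [34, 29, 32]
Insert 13: [34, 29, 32, 13]
Insert 16: [34, 29, 32, 13, 16]
Insert 29: [34, 29, 32, 13, 16, 29]
Insert 42: [42, 29, 34, 13, 16, 29, 32]

Final heap: [42, 29, 34, 13, 16, 29, 32]


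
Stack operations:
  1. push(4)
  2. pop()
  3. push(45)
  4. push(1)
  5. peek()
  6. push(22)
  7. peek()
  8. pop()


push(4) -> [4]
pop()->4, []
push(45) -> [45]
push(1) -> [45, 1]
peek()->1
push(22) -> [45, 1, 22]
peek()->22
pop()->22, [45, 1]

Final stack: [45, 1]


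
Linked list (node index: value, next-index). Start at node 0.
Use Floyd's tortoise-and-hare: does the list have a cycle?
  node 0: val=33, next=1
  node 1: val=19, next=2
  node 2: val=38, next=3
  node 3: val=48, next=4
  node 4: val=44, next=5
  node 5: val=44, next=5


Floyd's tortoise (slow, +1) and hare (fast, +2):
  init: slow=0, fast=0
  step 1: slow=1, fast=2
  step 2: slow=2, fast=4
  step 3: slow=3, fast=5
  step 4: slow=4, fast=5
  step 5: slow=5, fast=5
  slow == fast at node 5: cycle detected

Cycle: yes


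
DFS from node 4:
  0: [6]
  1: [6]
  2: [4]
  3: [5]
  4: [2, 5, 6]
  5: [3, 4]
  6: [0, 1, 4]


Visit 4, push [6, 5, 2]
Visit 2, push []
Visit 5, push [3]
Visit 3, push []
Visit 6, push [1, 0]
Visit 0, push []
Visit 1, push []

DFS order: [4, 2, 5, 3, 6, 0, 1]


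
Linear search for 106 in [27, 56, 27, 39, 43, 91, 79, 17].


i=0: 27!=106
i=1: 56!=106
i=2: 27!=106
i=3: 39!=106
i=4: 43!=106
i=5: 91!=106
i=6: 79!=106
i=7: 17!=106

Not found, 8 comps


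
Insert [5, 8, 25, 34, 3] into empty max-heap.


Insert 5: [5]
Insert 8: [8, 5]
Insert 25: [25, 5, 8]
Insert 34: [34, 25, 8, 5]
Insert 3: [34, 25, 8, 5, 3]

Final heap: [34, 25, 8, 5, 3]


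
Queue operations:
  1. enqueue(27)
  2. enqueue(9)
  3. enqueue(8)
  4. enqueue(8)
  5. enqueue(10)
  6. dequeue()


enqueue(27) -> [27]
enqueue(9) -> [27, 9]
enqueue(8) -> [27, 9, 8]
enqueue(8) -> [27, 9, 8, 8]
enqueue(10) -> [27, 9, 8, 8, 10]
dequeue()->27, [9, 8, 8, 10]

Final queue: [9, 8, 8, 10]


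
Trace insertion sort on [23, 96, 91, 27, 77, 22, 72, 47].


Initial: [23, 96, 91, 27, 77, 22, 72, 47]
Insert 96: [23, 96, 91, 27, 77, 22, 72, 47]
Insert 91: [23, 91, 96, 27, 77, 22, 72, 47]
Insert 27: [23, 27, 91, 96, 77, 22, 72, 47]
Insert 77: [23, 27, 77, 91, 96, 22, 72, 47]
Insert 22: [22, 23, 27, 77, 91, 96, 72, 47]
Insert 72: [22, 23, 27, 72, 77, 91, 96, 47]
Insert 47: [22, 23, 27, 47, 72, 77, 91, 96]

Sorted: [22, 23, 27, 47, 72, 77, 91, 96]


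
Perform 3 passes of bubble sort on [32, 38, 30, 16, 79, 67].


Initial: [32, 38, 30, 16, 79, 67]
Pass 1: [32, 30, 16, 38, 67, 79] (3 swaps)
Pass 2: [30, 16, 32, 38, 67, 79] (2 swaps)
Pass 3: [16, 30, 32, 38, 67, 79] (1 swaps)

After 3 passes: [16, 30, 32, 38, 67, 79]


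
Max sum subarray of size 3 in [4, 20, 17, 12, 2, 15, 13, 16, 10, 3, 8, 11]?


[0:3]: 41
[1:4]: 49
[2:5]: 31
[3:6]: 29
[4:7]: 30
[5:8]: 44
[6:9]: 39
[7:10]: 29
[8:11]: 21
[9:12]: 22

Max: 49 at [1:4]


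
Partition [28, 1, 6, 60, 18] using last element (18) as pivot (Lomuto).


Pivot: 18
  1 <= 18: swap -> [1, 28, 6, 60, 18]
  6 <= 18: swap -> [1, 6, 28, 60, 18]
Place pivot at 2: [1, 6, 18, 60, 28]

Partitioned: [1, 6, 18, 60, 28]


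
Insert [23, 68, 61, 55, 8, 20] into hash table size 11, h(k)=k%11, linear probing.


Insert 23: h=1 -> slot 1
Insert 68: h=2 -> slot 2
Insert 61: h=6 -> slot 6
Insert 55: h=0 -> slot 0
Insert 8: h=8 -> slot 8
Insert 20: h=9 -> slot 9

Table: [55, 23, 68, None, None, None, 61, None, 8, 20, None]


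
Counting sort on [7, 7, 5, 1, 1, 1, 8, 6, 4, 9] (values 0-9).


Input: [7, 7, 5, 1, 1, 1, 8, 6, 4, 9]
Counts: [0, 3, 0, 0, 1, 1, 1, 2, 1, 1]

Sorted: [1, 1, 1, 4, 5, 6, 7, 7, 8, 9]


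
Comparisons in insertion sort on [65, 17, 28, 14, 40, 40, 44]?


Algorithm: insertion sort
Input: [65, 17, 28, 14, 40, 40, 44]
Sorted: [14, 17, 28, 40, 40, 44, 65]

12


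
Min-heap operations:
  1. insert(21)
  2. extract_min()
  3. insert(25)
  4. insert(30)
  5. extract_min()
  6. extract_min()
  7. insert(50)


insert(21) -> [21]
extract_min()->21, []
insert(25) -> [25]
insert(30) -> [25, 30]
extract_min()->25, [30]
extract_min()->30, []
insert(50) -> [50]

Final heap: [50]


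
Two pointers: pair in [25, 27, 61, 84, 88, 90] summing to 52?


lo=0(25)+hi=5(90)=115
lo=0(25)+hi=4(88)=113
lo=0(25)+hi=3(84)=109
lo=0(25)+hi=2(61)=86
lo=0(25)+hi=1(27)=52

Yes: 25+27=52


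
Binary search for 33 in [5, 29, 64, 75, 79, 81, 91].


Step 1: lo=0, hi=6, mid=3, val=75
Step 2: lo=0, hi=2, mid=1, val=29
Step 3: lo=2, hi=2, mid=2, val=64

Not found


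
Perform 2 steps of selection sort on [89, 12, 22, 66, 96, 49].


Initial: [89, 12, 22, 66, 96, 49]
Step 1: min=12 at 1
  Swap: [12, 89, 22, 66, 96, 49]
Step 2: min=22 at 2
  Swap: [12, 22, 89, 66, 96, 49]

After 2 steps: [12, 22, 89, 66, 96, 49]


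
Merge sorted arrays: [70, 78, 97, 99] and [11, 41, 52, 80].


Take 11 from B
Take 41 from B
Take 52 from B
Take 70 from A
Take 78 from A
Take 80 from B

Merged: [11, 41, 52, 70, 78, 80, 97, 99]


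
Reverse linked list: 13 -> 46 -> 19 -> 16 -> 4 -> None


Step 1: curr=13, set curr.next=prev(None) | reversed so far: 13
Step 2: curr=46, set curr.next=prev(13) | reversed so far: 46 -> 13
Step 3: curr=19, set curr.next=prev(46) | reversed so far: 19 -> 46 -> 13
Step 4: curr=16, set curr.next=prev(19) | reversed so far: 16 -> 19 -> 46 -> 13
Step 5: curr=4, set curr.next=prev(16) | reversed so far: 4 -> 16 -> 19 -> 46 -> 13

4 -> 16 -> 19 -> 46 -> 13 -> None


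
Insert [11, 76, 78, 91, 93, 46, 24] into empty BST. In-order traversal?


Insert 11: root
Insert 76: R from 11
Insert 78: R from 11 -> R from 76
Insert 91: R from 11 -> R from 76 -> R from 78
Insert 93: R from 11 -> R from 76 -> R from 78 -> R from 91
Insert 46: R from 11 -> L from 76
Insert 24: R from 11 -> L from 76 -> L from 46

In-order: [11, 24, 46, 76, 78, 91, 93]


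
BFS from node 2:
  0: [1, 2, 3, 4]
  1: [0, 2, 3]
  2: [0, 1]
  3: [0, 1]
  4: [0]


Visit 2, enqueue [0, 1]
Visit 0, enqueue [3, 4]
Visit 1, enqueue []
Visit 3, enqueue []
Visit 4, enqueue []

BFS order: [2, 0, 1, 3, 4]


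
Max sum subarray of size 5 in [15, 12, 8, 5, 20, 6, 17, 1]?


[0:5]: 60
[1:6]: 51
[2:7]: 56
[3:8]: 49

Max: 60 at [0:5]


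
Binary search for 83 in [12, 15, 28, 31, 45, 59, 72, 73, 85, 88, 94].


Step 1: lo=0, hi=10, mid=5, val=59
Step 2: lo=6, hi=10, mid=8, val=85
Step 3: lo=6, hi=7, mid=6, val=72
Step 4: lo=7, hi=7, mid=7, val=73

Not found


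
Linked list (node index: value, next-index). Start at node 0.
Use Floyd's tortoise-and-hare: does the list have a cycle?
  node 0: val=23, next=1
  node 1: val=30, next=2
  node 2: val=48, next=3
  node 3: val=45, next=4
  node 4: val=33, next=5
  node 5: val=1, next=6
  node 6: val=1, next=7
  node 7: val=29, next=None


Floyd's tortoise (slow, +1) and hare (fast, +2):
  init: slow=0, fast=0
  step 1: slow=1, fast=2
  step 2: slow=2, fast=4
  step 3: slow=3, fast=6
  step 4: fast 6->7->None, no cycle

Cycle: no


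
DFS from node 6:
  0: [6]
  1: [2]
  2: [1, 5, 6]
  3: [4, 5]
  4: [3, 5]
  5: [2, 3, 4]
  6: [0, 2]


Visit 6, push [2, 0]
Visit 0, push []
Visit 2, push [5, 1]
Visit 1, push []
Visit 5, push [4, 3]
Visit 3, push [4]
Visit 4, push []

DFS order: [6, 0, 2, 1, 5, 3, 4]


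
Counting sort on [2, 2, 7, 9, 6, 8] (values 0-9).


Input: [2, 2, 7, 9, 6, 8]
Counts: [0, 0, 2, 0, 0, 0, 1, 1, 1, 1]

Sorted: [2, 2, 6, 7, 8, 9]


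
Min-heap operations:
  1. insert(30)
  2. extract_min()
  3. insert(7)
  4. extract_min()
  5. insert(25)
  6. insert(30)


insert(30) -> [30]
extract_min()->30, []
insert(7) -> [7]
extract_min()->7, []
insert(25) -> [25]
insert(30) -> [25, 30]

Final heap: [25, 30]


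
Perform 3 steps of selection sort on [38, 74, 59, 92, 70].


Initial: [38, 74, 59, 92, 70]
Step 1: min=38 at 0
  Swap: [38, 74, 59, 92, 70]
Step 2: min=59 at 2
  Swap: [38, 59, 74, 92, 70]
Step 3: min=70 at 4
  Swap: [38, 59, 70, 92, 74]

After 3 steps: [38, 59, 70, 92, 74]


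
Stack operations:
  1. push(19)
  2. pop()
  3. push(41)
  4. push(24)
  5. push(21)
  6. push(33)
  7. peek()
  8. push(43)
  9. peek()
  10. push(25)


push(19) -> [19]
pop()->19, []
push(41) -> [41]
push(24) -> [41, 24]
push(21) -> [41, 24, 21]
push(33) -> [41, 24, 21, 33]
peek()->33
push(43) -> [41, 24, 21, 33, 43]
peek()->43
push(25) -> [41, 24, 21, 33, 43, 25]

Final stack: [41, 24, 21, 33, 43, 25]


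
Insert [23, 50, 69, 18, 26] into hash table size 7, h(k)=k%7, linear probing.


Insert 23: h=2 -> slot 2
Insert 50: h=1 -> slot 1
Insert 69: h=6 -> slot 6
Insert 18: h=4 -> slot 4
Insert 26: h=5 -> slot 5

Table: [None, 50, 23, None, 18, 26, 69]


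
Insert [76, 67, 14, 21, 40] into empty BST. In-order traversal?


Insert 76: root
Insert 67: L from 76
Insert 14: L from 76 -> L from 67
Insert 21: L from 76 -> L from 67 -> R from 14
Insert 40: L from 76 -> L from 67 -> R from 14 -> R from 21

In-order: [14, 21, 40, 67, 76]


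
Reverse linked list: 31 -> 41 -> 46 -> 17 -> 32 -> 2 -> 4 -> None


Step 1: curr=31, set curr.next=prev(None) | reversed so far: 31
Step 2: curr=41, set curr.next=prev(31) | reversed so far: 41 -> 31
Step 3: curr=46, set curr.next=prev(41) | reversed so far: 46 -> 41 -> 31
Step 4: curr=17, set curr.next=prev(46) | reversed so far: 17 -> 46 -> 41 -> 31
Step 5: curr=32, set curr.next=prev(17) | reversed so far: 32 -> 17 -> 46 -> 41 -> 31
Step 6: curr=2, set curr.next=prev(32) | reversed so far: 2 -> 32 -> 17 -> 46 -> 41 -> 31
Step 7: curr=4, set curr.next=prev(2) | reversed so far: 4 -> 2 -> 32 -> 17 -> 46 -> 41 -> 31

4 -> 2 -> 32 -> 17 -> 46 -> 41 -> 31 -> None


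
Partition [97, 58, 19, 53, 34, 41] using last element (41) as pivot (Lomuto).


Pivot: 41
  19 <= 41: swap -> [19, 58, 97, 53, 34, 41]
  34 <= 41: swap -> [19, 34, 97, 53, 58, 41]
Place pivot at 2: [19, 34, 41, 53, 58, 97]

Partitioned: [19, 34, 41, 53, 58, 97]


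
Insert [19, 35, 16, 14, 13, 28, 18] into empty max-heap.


Insert 19: [19]
Insert 35: [35, 19]
Insert 16: [35, 19, 16]
Insert 14: [35, 19, 16, 14]
Insert 13: [35, 19, 16, 14, 13]
Insert 28: [35, 19, 28, 14, 13, 16]
Insert 18: [35, 19, 28, 14, 13, 16, 18]

Final heap: [35, 19, 28, 14, 13, 16, 18]


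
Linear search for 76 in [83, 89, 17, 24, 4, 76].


i=0: 83!=76
i=1: 89!=76
i=2: 17!=76
i=3: 24!=76
i=4: 4!=76
i=5: 76==76 found!

Found at 5, 6 comps


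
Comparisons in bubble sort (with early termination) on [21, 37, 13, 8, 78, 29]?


Algorithm: bubble sort (with early termination)
Input: [21, 37, 13, 8, 78, 29]
Sorted: [8, 13, 21, 29, 37, 78]

14


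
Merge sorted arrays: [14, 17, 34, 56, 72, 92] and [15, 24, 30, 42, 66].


Take 14 from A
Take 15 from B
Take 17 from A
Take 24 from B
Take 30 from B
Take 34 from A
Take 42 from B
Take 56 from A
Take 66 from B

Merged: [14, 15, 17, 24, 30, 34, 42, 56, 66, 72, 92]


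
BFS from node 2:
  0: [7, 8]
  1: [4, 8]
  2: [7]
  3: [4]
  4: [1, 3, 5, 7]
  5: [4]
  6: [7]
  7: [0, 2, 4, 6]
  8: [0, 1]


Visit 2, enqueue [7]
Visit 7, enqueue [0, 4, 6]
Visit 0, enqueue [8]
Visit 4, enqueue [1, 3, 5]
Visit 6, enqueue []
Visit 8, enqueue []
Visit 1, enqueue []
Visit 3, enqueue []
Visit 5, enqueue []

BFS order: [2, 7, 0, 4, 6, 8, 1, 3, 5]


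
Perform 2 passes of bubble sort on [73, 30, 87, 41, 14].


Initial: [73, 30, 87, 41, 14]
Pass 1: [30, 73, 41, 14, 87] (3 swaps)
Pass 2: [30, 41, 14, 73, 87] (2 swaps)

After 2 passes: [30, 41, 14, 73, 87]


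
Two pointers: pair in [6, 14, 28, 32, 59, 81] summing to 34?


lo=0(6)+hi=5(81)=87
lo=0(6)+hi=4(59)=65
lo=0(6)+hi=3(32)=38
lo=0(6)+hi=2(28)=34

Yes: 6+28=34


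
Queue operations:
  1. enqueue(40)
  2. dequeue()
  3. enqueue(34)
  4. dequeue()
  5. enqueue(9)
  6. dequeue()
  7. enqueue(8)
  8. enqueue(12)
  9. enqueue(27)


enqueue(40) -> [40]
dequeue()->40, []
enqueue(34) -> [34]
dequeue()->34, []
enqueue(9) -> [9]
dequeue()->9, []
enqueue(8) -> [8]
enqueue(12) -> [8, 12]
enqueue(27) -> [8, 12, 27]

Final queue: [8, 12, 27]


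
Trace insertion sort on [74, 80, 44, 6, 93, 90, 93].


Initial: [74, 80, 44, 6, 93, 90, 93]
Insert 80: [74, 80, 44, 6, 93, 90, 93]
Insert 44: [44, 74, 80, 6, 93, 90, 93]
Insert 6: [6, 44, 74, 80, 93, 90, 93]
Insert 93: [6, 44, 74, 80, 93, 90, 93]
Insert 90: [6, 44, 74, 80, 90, 93, 93]
Insert 93: [6, 44, 74, 80, 90, 93, 93]

Sorted: [6, 44, 74, 80, 90, 93, 93]


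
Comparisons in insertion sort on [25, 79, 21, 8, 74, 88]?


Algorithm: insertion sort
Input: [25, 79, 21, 8, 74, 88]
Sorted: [8, 21, 25, 74, 79, 88]

9


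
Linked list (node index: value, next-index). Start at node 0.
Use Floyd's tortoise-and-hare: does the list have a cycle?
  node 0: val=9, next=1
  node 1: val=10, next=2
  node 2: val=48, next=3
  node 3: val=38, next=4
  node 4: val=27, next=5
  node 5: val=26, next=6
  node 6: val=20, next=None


Floyd's tortoise (slow, +1) and hare (fast, +2):
  init: slow=0, fast=0
  step 1: slow=1, fast=2
  step 2: slow=2, fast=4
  step 3: slow=3, fast=6
  step 4: fast -> None, no cycle

Cycle: no


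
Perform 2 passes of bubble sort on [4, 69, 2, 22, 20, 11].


Initial: [4, 69, 2, 22, 20, 11]
Pass 1: [4, 2, 22, 20, 11, 69] (4 swaps)
Pass 2: [2, 4, 20, 11, 22, 69] (3 swaps)

After 2 passes: [2, 4, 20, 11, 22, 69]


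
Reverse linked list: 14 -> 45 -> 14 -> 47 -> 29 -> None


Step 1: curr=14, set curr.next=prev(None) | reversed so far: 14
Step 2: curr=45, set curr.next=prev(14) | reversed so far: 45 -> 14
Step 3: curr=14, set curr.next=prev(45) | reversed so far: 14 -> 45 -> 14
Step 4: curr=47, set curr.next=prev(14) | reversed so far: 47 -> 14 -> 45 -> 14
Step 5: curr=29, set curr.next=prev(47) | reversed so far: 29 -> 47 -> 14 -> 45 -> 14

29 -> 47 -> 14 -> 45 -> 14 -> None


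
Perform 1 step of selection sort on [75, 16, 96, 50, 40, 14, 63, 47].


Initial: [75, 16, 96, 50, 40, 14, 63, 47]
Step 1: min=14 at 5
  Swap: [14, 16, 96, 50, 40, 75, 63, 47]

After 1 step: [14, 16, 96, 50, 40, 75, 63, 47]


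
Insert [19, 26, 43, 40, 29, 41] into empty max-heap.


Insert 19: [19]
Insert 26: [26, 19]
Insert 43: [43, 19, 26]
Insert 40: [43, 40, 26, 19]
Insert 29: [43, 40, 26, 19, 29]
Insert 41: [43, 40, 41, 19, 29, 26]

Final heap: [43, 40, 41, 19, 29, 26]


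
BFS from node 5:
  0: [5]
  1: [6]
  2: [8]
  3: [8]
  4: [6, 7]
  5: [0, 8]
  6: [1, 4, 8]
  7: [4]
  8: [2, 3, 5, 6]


Visit 5, enqueue [0, 8]
Visit 0, enqueue []
Visit 8, enqueue [2, 3, 6]
Visit 2, enqueue []
Visit 3, enqueue []
Visit 6, enqueue [1, 4]
Visit 1, enqueue []
Visit 4, enqueue [7]
Visit 7, enqueue []

BFS order: [5, 0, 8, 2, 3, 6, 1, 4, 7]


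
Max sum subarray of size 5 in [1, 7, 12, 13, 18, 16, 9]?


[0:5]: 51
[1:6]: 66
[2:7]: 68

Max: 68 at [2:7]


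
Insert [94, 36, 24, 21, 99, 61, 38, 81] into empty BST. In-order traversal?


Insert 94: root
Insert 36: L from 94
Insert 24: L from 94 -> L from 36
Insert 21: L from 94 -> L from 36 -> L from 24
Insert 99: R from 94
Insert 61: L from 94 -> R from 36
Insert 38: L from 94 -> R from 36 -> L from 61
Insert 81: L from 94 -> R from 36 -> R from 61

In-order: [21, 24, 36, 38, 61, 81, 94, 99]


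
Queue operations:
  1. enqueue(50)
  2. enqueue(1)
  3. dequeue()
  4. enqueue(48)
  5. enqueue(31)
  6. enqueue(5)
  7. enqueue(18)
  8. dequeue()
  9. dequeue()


enqueue(50) -> [50]
enqueue(1) -> [50, 1]
dequeue()->50, [1]
enqueue(48) -> [1, 48]
enqueue(31) -> [1, 48, 31]
enqueue(5) -> [1, 48, 31, 5]
enqueue(18) -> [1, 48, 31, 5, 18]
dequeue()->1, [48, 31, 5, 18]
dequeue()->48, [31, 5, 18]

Final queue: [31, 5, 18]


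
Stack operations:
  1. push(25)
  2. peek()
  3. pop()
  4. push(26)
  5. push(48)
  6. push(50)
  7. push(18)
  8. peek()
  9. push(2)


push(25) -> [25]
peek()->25
pop()->25, []
push(26) -> [26]
push(48) -> [26, 48]
push(50) -> [26, 48, 50]
push(18) -> [26, 48, 50, 18]
peek()->18
push(2) -> [26, 48, 50, 18, 2]

Final stack: [26, 48, 50, 18, 2]


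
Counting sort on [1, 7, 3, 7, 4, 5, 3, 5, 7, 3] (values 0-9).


Input: [1, 7, 3, 7, 4, 5, 3, 5, 7, 3]
Counts: [0, 1, 0, 3, 1, 2, 0, 3, 0, 0]

Sorted: [1, 3, 3, 3, 4, 5, 5, 7, 7, 7]


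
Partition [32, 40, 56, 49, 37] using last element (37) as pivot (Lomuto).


Pivot: 37
  32 <= 37: advance i (no swap)
Place pivot at 1: [32, 37, 56, 49, 40]

Partitioned: [32, 37, 56, 49, 40]


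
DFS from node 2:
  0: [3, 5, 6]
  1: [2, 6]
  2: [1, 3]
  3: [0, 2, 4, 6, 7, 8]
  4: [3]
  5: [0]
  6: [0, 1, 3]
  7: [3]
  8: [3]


Visit 2, push [3, 1]
Visit 1, push [6]
Visit 6, push [3, 0]
Visit 0, push [5, 3]
Visit 3, push [8, 7, 4]
Visit 4, push []
Visit 7, push []
Visit 8, push []
Visit 5, push []

DFS order: [2, 1, 6, 0, 3, 4, 7, 8, 5]


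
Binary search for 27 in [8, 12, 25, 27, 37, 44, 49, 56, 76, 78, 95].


Step 1: lo=0, hi=10, mid=5, val=44
Step 2: lo=0, hi=4, mid=2, val=25
Step 3: lo=3, hi=4, mid=3, val=27

Found at index 3


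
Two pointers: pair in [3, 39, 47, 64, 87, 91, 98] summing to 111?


lo=0(3)+hi=6(98)=101
lo=1(39)+hi=6(98)=137
lo=1(39)+hi=5(91)=130
lo=1(39)+hi=4(87)=126
lo=1(39)+hi=3(64)=103
lo=2(47)+hi=3(64)=111

Yes: 47+64=111


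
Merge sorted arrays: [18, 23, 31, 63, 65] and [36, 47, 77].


Take 18 from A
Take 23 from A
Take 31 from A
Take 36 from B
Take 47 from B
Take 63 from A
Take 65 from A

Merged: [18, 23, 31, 36, 47, 63, 65, 77]


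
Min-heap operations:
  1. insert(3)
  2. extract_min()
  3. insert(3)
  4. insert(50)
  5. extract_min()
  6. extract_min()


insert(3) -> [3]
extract_min()->3, []
insert(3) -> [3]
insert(50) -> [3, 50]
extract_min()->3, [50]
extract_min()->50, []

Final heap: []


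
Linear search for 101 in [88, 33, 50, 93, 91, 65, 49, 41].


i=0: 88!=101
i=1: 33!=101
i=2: 50!=101
i=3: 93!=101
i=4: 91!=101
i=5: 65!=101
i=6: 49!=101
i=7: 41!=101

Not found, 8 comps


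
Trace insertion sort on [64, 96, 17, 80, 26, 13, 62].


Initial: [64, 96, 17, 80, 26, 13, 62]
Insert 96: [64, 96, 17, 80, 26, 13, 62]
Insert 17: [17, 64, 96, 80, 26, 13, 62]
Insert 80: [17, 64, 80, 96, 26, 13, 62]
Insert 26: [17, 26, 64, 80, 96, 13, 62]
Insert 13: [13, 17, 26, 64, 80, 96, 62]
Insert 62: [13, 17, 26, 62, 64, 80, 96]

Sorted: [13, 17, 26, 62, 64, 80, 96]


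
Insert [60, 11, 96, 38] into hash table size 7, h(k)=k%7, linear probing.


Insert 60: h=4 -> slot 4
Insert 11: h=4, 1 probes -> slot 5
Insert 96: h=5, 1 probes -> slot 6
Insert 38: h=3 -> slot 3

Table: [None, None, None, 38, 60, 11, 96]


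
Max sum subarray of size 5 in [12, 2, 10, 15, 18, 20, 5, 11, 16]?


[0:5]: 57
[1:6]: 65
[2:7]: 68
[3:8]: 69
[4:9]: 70

Max: 70 at [4:9]


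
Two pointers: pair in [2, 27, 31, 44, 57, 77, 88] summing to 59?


lo=0(2)+hi=6(88)=90
lo=0(2)+hi=5(77)=79
lo=0(2)+hi=4(57)=59

Yes: 2+57=59


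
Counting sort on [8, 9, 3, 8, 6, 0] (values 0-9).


Input: [8, 9, 3, 8, 6, 0]
Counts: [1, 0, 0, 1, 0, 0, 1, 0, 2, 1]

Sorted: [0, 3, 6, 8, 8, 9]


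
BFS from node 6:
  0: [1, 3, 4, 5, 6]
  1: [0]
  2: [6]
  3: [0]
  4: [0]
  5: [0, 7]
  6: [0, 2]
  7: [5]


Visit 6, enqueue [0, 2]
Visit 0, enqueue [1, 3, 4, 5]
Visit 2, enqueue []
Visit 1, enqueue []
Visit 3, enqueue []
Visit 4, enqueue []
Visit 5, enqueue [7]
Visit 7, enqueue []

BFS order: [6, 0, 2, 1, 3, 4, 5, 7]


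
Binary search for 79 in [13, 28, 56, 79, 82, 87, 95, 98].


Step 1: lo=0, hi=7, mid=3, val=79

Found at index 3


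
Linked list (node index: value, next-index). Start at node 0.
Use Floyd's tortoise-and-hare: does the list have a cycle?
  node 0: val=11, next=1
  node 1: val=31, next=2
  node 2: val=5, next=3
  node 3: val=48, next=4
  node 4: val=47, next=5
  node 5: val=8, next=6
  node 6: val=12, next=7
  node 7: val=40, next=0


Floyd's tortoise (slow, +1) and hare (fast, +2):
  init: slow=0, fast=0
  step 1: slow=1, fast=2
  step 2: slow=2, fast=4
  step 3: slow=3, fast=6
  step 4: slow=4, fast=0
  step 5: slow=5, fast=2
  step 6: slow=6, fast=4
  step 7: slow=7, fast=6
  step 8: slow=0, fast=0
  slow == fast at node 0: cycle detected

Cycle: yes


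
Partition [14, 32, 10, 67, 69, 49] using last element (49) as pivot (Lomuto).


Pivot: 49
  14 <= 49: advance i (no swap)
  32 <= 49: advance i (no swap)
  10 <= 49: advance i (no swap)
Place pivot at 3: [14, 32, 10, 49, 69, 67]

Partitioned: [14, 32, 10, 49, 69, 67]


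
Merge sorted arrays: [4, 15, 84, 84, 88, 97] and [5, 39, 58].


Take 4 from A
Take 5 from B
Take 15 from A
Take 39 from B
Take 58 from B

Merged: [4, 5, 15, 39, 58, 84, 84, 88, 97]


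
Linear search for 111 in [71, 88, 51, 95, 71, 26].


i=0: 71!=111
i=1: 88!=111
i=2: 51!=111
i=3: 95!=111
i=4: 71!=111
i=5: 26!=111

Not found, 6 comps


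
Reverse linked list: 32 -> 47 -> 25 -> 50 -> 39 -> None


Step 1: curr=32, set curr.next=prev(None) | reversed so far: 32
Step 2: curr=47, set curr.next=prev(32) | reversed so far: 47 -> 32
Step 3: curr=25, set curr.next=prev(47) | reversed so far: 25 -> 47 -> 32
Step 4: curr=50, set curr.next=prev(25) | reversed so far: 50 -> 25 -> 47 -> 32
Step 5: curr=39, set curr.next=prev(50) | reversed so far: 39 -> 50 -> 25 -> 47 -> 32

39 -> 50 -> 25 -> 47 -> 32 -> None


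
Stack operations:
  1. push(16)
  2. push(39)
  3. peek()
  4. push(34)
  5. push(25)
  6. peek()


push(16) -> [16]
push(39) -> [16, 39]
peek()->39
push(34) -> [16, 39, 34]
push(25) -> [16, 39, 34, 25]
peek()->25

Final stack: [16, 39, 34, 25]


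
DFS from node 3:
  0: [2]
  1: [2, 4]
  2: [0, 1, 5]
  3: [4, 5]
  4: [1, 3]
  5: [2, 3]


Visit 3, push [5, 4]
Visit 4, push [1]
Visit 1, push [2]
Visit 2, push [5, 0]
Visit 0, push []
Visit 5, push []

DFS order: [3, 4, 1, 2, 0, 5]


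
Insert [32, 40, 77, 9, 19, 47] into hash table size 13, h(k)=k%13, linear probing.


Insert 32: h=6 -> slot 6
Insert 40: h=1 -> slot 1
Insert 77: h=12 -> slot 12
Insert 9: h=9 -> slot 9
Insert 19: h=6, 1 probes -> slot 7
Insert 47: h=8 -> slot 8

Table: [None, 40, None, None, None, None, 32, 19, 47, 9, None, None, 77]


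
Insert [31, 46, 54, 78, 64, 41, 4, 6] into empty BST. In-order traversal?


Insert 31: root
Insert 46: R from 31
Insert 54: R from 31 -> R from 46
Insert 78: R from 31 -> R from 46 -> R from 54
Insert 64: R from 31 -> R from 46 -> R from 54 -> L from 78
Insert 41: R from 31 -> L from 46
Insert 4: L from 31
Insert 6: L from 31 -> R from 4

In-order: [4, 6, 31, 41, 46, 54, 64, 78]


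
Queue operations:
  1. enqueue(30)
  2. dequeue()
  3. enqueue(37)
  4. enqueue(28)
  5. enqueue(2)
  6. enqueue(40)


enqueue(30) -> [30]
dequeue()->30, []
enqueue(37) -> [37]
enqueue(28) -> [37, 28]
enqueue(2) -> [37, 28, 2]
enqueue(40) -> [37, 28, 2, 40]

Final queue: [37, 28, 2, 40]


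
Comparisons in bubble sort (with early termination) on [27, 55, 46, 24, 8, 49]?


Algorithm: bubble sort (with early termination)
Input: [27, 55, 46, 24, 8, 49]
Sorted: [8, 24, 27, 46, 49, 55]

15


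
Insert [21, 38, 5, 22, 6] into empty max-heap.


Insert 21: [21]
Insert 38: [38, 21]
Insert 5: [38, 21, 5]
Insert 22: [38, 22, 5, 21]
Insert 6: [38, 22, 5, 21, 6]

Final heap: [38, 22, 5, 21, 6]


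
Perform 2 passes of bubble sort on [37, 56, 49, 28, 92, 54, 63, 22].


Initial: [37, 56, 49, 28, 92, 54, 63, 22]
Pass 1: [37, 49, 28, 56, 54, 63, 22, 92] (5 swaps)
Pass 2: [37, 28, 49, 54, 56, 22, 63, 92] (3 swaps)

After 2 passes: [37, 28, 49, 54, 56, 22, 63, 92]


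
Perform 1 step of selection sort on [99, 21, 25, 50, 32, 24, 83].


Initial: [99, 21, 25, 50, 32, 24, 83]
Step 1: min=21 at 1
  Swap: [21, 99, 25, 50, 32, 24, 83]

After 1 step: [21, 99, 25, 50, 32, 24, 83]


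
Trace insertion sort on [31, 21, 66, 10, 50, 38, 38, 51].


Initial: [31, 21, 66, 10, 50, 38, 38, 51]
Insert 21: [21, 31, 66, 10, 50, 38, 38, 51]
Insert 66: [21, 31, 66, 10, 50, 38, 38, 51]
Insert 10: [10, 21, 31, 66, 50, 38, 38, 51]
Insert 50: [10, 21, 31, 50, 66, 38, 38, 51]
Insert 38: [10, 21, 31, 38, 50, 66, 38, 51]
Insert 38: [10, 21, 31, 38, 38, 50, 66, 51]
Insert 51: [10, 21, 31, 38, 38, 50, 51, 66]

Sorted: [10, 21, 31, 38, 38, 50, 51, 66]


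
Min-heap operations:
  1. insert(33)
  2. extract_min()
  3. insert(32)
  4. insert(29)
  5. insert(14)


insert(33) -> [33]
extract_min()->33, []
insert(32) -> [32]
insert(29) -> [29, 32]
insert(14) -> [14, 32, 29]

Final heap: [14, 32, 29]


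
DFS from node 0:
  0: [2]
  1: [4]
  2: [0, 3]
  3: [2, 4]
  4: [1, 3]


Visit 0, push [2]
Visit 2, push [3]
Visit 3, push [4]
Visit 4, push [1]
Visit 1, push []

DFS order: [0, 2, 3, 4, 1]


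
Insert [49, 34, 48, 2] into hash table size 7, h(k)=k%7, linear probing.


Insert 49: h=0 -> slot 0
Insert 34: h=6 -> slot 6
Insert 48: h=6, 2 probes -> slot 1
Insert 2: h=2 -> slot 2

Table: [49, 48, 2, None, None, None, 34]


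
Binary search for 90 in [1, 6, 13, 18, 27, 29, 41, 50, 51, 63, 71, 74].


Step 1: lo=0, hi=11, mid=5, val=29
Step 2: lo=6, hi=11, mid=8, val=51
Step 3: lo=9, hi=11, mid=10, val=71
Step 4: lo=11, hi=11, mid=11, val=74

Not found


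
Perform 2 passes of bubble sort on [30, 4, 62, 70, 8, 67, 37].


Initial: [30, 4, 62, 70, 8, 67, 37]
Pass 1: [4, 30, 62, 8, 67, 37, 70] (4 swaps)
Pass 2: [4, 30, 8, 62, 37, 67, 70] (2 swaps)

After 2 passes: [4, 30, 8, 62, 37, 67, 70]


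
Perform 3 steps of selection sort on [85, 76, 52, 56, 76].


Initial: [85, 76, 52, 56, 76]
Step 1: min=52 at 2
  Swap: [52, 76, 85, 56, 76]
Step 2: min=56 at 3
  Swap: [52, 56, 85, 76, 76]
Step 3: min=76 at 3
  Swap: [52, 56, 76, 85, 76]

After 3 steps: [52, 56, 76, 85, 76]


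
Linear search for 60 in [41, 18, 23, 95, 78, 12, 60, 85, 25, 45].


i=0: 41!=60
i=1: 18!=60
i=2: 23!=60
i=3: 95!=60
i=4: 78!=60
i=5: 12!=60
i=6: 60==60 found!

Found at 6, 7 comps


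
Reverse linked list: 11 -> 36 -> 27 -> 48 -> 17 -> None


Step 1: curr=11, set curr.next=prev(None) | reversed so far: 11
Step 2: curr=36, set curr.next=prev(11) | reversed so far: 36 -> 11
Step 3: curr=27, set curr.next=prev(36) | reversed so far: 27 -> 36 -> 11
Step 4: curr=48, set curr.next=prev(27) | reversed so far: 48 -> 27 -> 36 -> 11
Step 5: curr=17, set curr.next=prev(48) | reversed so far: 17 -> 48 -> 27 -> 36 -> 11

17 -> 48 -> 27 -> 36 -> 11 -> None


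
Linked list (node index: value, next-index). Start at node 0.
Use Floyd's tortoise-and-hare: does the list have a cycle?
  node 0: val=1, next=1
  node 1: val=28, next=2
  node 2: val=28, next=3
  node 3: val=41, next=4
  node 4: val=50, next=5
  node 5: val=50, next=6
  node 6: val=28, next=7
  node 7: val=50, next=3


Floyd's tortoise (slow, +1) and hare (fast, +2):
  init: slow=0, fast=0
  step 1: slow=1, fast=2
  step 2: slow=2, fast=4
  step 3: slow=3, fast=6
  step 4: slow=4, fast=3
  step 5: slow=5, fast=5
  slow == fast at node 5: cycle detected

Cycle: yes


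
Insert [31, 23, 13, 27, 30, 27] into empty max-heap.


Insert 31: [31]
Insert 23: [31, 23]
Insert 13: [31, 23, 13]
Insert 27: [31, 27, 13, 23]
Insert 30: [31, 30, 13, 23, 27]
Insert 27: [31, 30, 27, 23, 27, 13]

Final heap: [31, 30, 27, 23, 27, 13]


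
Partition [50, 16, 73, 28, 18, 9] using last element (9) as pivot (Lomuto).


Pivot: 9
Place pivot at 0: [9, 16, 73, 28, 18, 50]

Partitioned: [9, 16, 73, 28, 18, 50]


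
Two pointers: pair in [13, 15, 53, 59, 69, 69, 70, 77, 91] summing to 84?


lo=0(13)+hi=8(91)=104
lo=0(13)+hi=7(77)=90
lo=0(13)+hi=6(70)=83
lo=1(15)+hi=6(70)=85
lo=1(15)+hi=5(69)=84

Yes: 15+69=84


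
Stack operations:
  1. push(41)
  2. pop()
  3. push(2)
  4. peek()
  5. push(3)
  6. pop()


push(41) -> [41]
pop()->41, []
push(2) -> [2]
peek()->2
push(3) -> [2, 3]
pop()->3, [2]

Final stack: [2]


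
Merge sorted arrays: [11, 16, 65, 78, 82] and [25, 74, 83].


Take 11 from A
Take 16 from A
Take 25 from B
Take 65 from A
Take 74 from B
Take 78 from A
Take 82 from A

Merged: [11, 16, 25, 65, 74, 78, 82, 83]


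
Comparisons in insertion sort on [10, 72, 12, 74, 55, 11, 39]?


Algorithm: insertion sort
Input: [10, 72, 12, 74, 55, 11, 39]
Sorted: [10, 11, 12, 39, 55, 72, 74]

16


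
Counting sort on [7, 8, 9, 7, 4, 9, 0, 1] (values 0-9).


Input: [7, 8, 9, 7, 4, 9, 0, 1]
Counts: [1, 1, 0, 0, 1, 0, 0, 2, 1, 2]

Sorted: [0, 1, 4, 7, 7, 8, 9, 9]


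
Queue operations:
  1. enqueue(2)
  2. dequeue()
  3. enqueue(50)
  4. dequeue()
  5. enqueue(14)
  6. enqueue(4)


enqueue(2) -> [2]
dequeue()->2, []
enqueue(50) -> [50]
dequeue()->50, []
enqueue(14) -> [14]
enqueue(4) -> [14, 4]

Final queue: [14, 4]


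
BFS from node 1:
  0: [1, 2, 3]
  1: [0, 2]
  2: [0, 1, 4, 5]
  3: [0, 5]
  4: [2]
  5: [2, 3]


Visit 1, enqueue [0, 2]
Visit 0, enqueue [3]
Visit 2, enqueue [4, 5]
Visit 3, enqueue []
Visit 4, enqueue []
Visit 5, enqueue []

BFS order: [1, 0, 2, 3, 4, 5]


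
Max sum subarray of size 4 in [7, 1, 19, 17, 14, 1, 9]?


[0:4]: 44
[1:5]: 51
[2:6]: 51
[3:7]: 41

Max: 51 at [1:5]


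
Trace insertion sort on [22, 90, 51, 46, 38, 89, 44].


Initial: [22, 90, 51, 46, 38, 89, 44]
Insert 90: [22, 90, 51, 46, 38, 89, 44]
Insert 51: [22, 51, 90, 46, 38, 89, 44]
Insert 46: [22, 46, 51, 90, 38, 89, 44]
Insert 38: [22, 38, 46, 51, 90, 89, 44]
Insert 89: [22, 38, 46, 51, 89, 90, 44]
Insert 44: [22, 38, 44, 46, 51, 89, 90]

Sorted: [22, 38, 44, 46, 51, 89, 90]
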